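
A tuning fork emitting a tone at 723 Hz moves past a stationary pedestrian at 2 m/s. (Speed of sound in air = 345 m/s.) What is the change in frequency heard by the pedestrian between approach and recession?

Approaching: f₁ = f · v/(v − v_s) = 723 × 345/343 ≈ 727.22 Hz.
Receding: f₂ = f · v/(v + v_s) = 723 × 345/347 ≈ 718.83 Hz.
Drop: f₁ − f₂ = 2f·v·v_s/(v² − v_s²) = 2 × 723 × 345 × 2/(345² − 2²) ≈ 8.38 Hz.

8.38 Hz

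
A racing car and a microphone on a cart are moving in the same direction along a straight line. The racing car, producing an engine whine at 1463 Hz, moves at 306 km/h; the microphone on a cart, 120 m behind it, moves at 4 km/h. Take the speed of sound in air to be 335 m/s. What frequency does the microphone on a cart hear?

306 km/h = 85 m/s; 4 km/h = 1.111 m/s.
The microphone on a cart is behind, so the racing car is moving away from it while the microphone on a cart is moving toward the racing car.
Both move, so f' = f · (v + v_o)/(v + v_s).
f' = 1463 × (335 + 1.111)/(335 + 85) = 1463 × 336.11/420 ≈ 1171 Hz.

1171 Hz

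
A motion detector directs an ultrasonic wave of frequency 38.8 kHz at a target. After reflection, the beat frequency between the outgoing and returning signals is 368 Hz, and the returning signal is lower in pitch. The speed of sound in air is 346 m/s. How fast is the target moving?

1.65 m/s

Double Doppler shift off a moving reflector: f₂ = f₀ · (v + u)/(v − u) (u > 0 toward emitter).
Returning signal is lower, so f₂ = f₀ − Δf = 38800 − 368 = 38432 Hz.
Rearranging, u = v · (f₂ − f₀)/(f₂ + f₀) = 346 × -368/77232 ≈ -1.65 m/s.
So the target is moving at 1.65 m/s away from the emitter.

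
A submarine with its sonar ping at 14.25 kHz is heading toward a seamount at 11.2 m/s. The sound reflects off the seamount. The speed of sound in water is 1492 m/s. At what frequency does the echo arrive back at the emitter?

The seamount receives the sound from a moving source: f₁ = f₀ · v/(v − v_e) = 14.25 × 1492/1480.8 ≈ 14.36 kHz.
On the return leg the submarine is a moving observer: f₂ = f₁ · (v + v_e)/v = 14.36 × 1503.2/1492 ≈ 14.47 kHz.

14.47 kHz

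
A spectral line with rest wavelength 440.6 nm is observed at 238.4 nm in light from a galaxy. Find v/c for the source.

0.547

λ'/λ₀ = 0.5411 < 1 (blueshift), so the source is approaching.
λ'/λ₀ = √((1 − β)/(1 + β)) for an approaching source ⇒ β = (1 − r²)/(1 + r²) with r = λ'/λ₀.
β = (1 − 0.2928)/(1 + 0.2928) ≈ 0.547.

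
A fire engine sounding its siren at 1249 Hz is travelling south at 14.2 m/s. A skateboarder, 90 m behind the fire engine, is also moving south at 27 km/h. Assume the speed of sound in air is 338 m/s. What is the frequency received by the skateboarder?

1225 Hz

27 km/h = 7.5 m/s.
The skateboarder is behind, so the fire engine is moving away from it while the skateboarder is moving toward the fire engine.
With source receding and observer approaching, f' = f · (v + v_o)/(v + v_s).
f' = 1249 × (338 + 7.5)/(338 + 14.2) = 1249 × 345.5/352.2 ≈ 1225 Hz.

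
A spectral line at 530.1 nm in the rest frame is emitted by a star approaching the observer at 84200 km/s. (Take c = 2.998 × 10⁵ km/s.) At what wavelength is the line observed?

397.2 nm

β = v/c = 84200/299800 = 0.2809.
Relativistic Doppler for wavelength: λ' = λ₀ · √((1 − β)/(1 + β)).
λ' = 530.1 × √(0.7191/1.2809) = 530.1 × 0.74931 ≈ 397.2 nm.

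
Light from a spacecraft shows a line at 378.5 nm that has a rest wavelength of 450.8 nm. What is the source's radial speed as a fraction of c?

0.173c

λ'/λ₀ = 0.8396 < 1 (blueshift), so the source is approaching.
λ'/λ₀ = √((1 − β)/(1 + β)) for an approaching source ⇒ β = (1 − r²)/(1 + r²) with r = λ'/λ₀.
β = (1 − 0.7050)/(1 + 0.7050) ≈ 0.173.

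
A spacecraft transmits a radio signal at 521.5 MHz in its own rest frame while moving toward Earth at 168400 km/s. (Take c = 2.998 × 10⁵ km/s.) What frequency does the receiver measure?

984.4 MHz

β = v/c = 168400/299800 = 0.5617.
Relativistic Doppler for frequency: f' = f₀ · √((1 + β)/(1 − β)).
f' = 521.5 × √(1.5617/0.4383) = 521.5 × 1.88764 ≈ 984.4 MHz.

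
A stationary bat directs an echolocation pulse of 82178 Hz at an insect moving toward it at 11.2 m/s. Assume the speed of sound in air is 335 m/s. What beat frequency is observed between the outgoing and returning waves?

5685 Hz

At the insect (a moving observer), f₁ = f₀ · (v + u)/v = 82178 × 346.2/335 ≈ 84925 Hz.
On reflection it acts as a source moving toward the stationary detector: f₂ = f₁ · v/(v − u) = 84925 × 335/323.8 ≈ 87863 Hz.
Beat frequency: |f₂ − f₀| = 2u·f₀/(v − u) = 2 × 11.2 × 82178/323.8 ≈ 5685 Hz.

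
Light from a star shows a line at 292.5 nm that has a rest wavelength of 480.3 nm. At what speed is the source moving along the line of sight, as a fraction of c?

λ'/λ₀ = 0.6090 < 1 (blueshift), so the source is approaching.
λ'/λ₀ = √((1 − β)/(1 + β)) for an approaching source ⇒ β = (1 − r²)/(1 + r²) with r = λ'/λ₀.
β = (1 − 0.3709)/(1 + 0.3709) ≈ 0.459.

0.459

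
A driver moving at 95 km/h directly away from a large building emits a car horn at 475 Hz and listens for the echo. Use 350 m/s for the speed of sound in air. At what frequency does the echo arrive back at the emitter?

95 km/h = 26.39 m/s.
The large building receives the sound from a moving source: f₁ = f₀ · v/(v + v_e) = 475 × 350/376.39 ≈ 442 Hz.
On the return leg the driver is a moving observer: f₂ = f₁ · (v − v_e)/v = 442 × 323.61/350 ≈ 408 Hz.
Equivalently f₂ = f₀ · (v − v_e)/(v + v_e).

408 Hz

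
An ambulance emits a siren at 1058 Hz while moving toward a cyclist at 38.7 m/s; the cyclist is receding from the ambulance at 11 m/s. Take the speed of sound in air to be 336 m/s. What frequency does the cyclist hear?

1157 Hz

With source approaching and observer receding, f' = f · (v − v_o)/(v − v_s).
f' = 1058 × (336 − 11)/(336 − 38.7) = 1058 × 325/297.3 ≈ 1157 Hz.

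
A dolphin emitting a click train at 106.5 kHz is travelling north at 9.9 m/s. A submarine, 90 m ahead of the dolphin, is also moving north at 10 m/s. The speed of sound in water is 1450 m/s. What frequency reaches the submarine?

106.5 kHz

The submarine is ahead, so the dolphin is moving toward it while the submarine is moving away from the dolphin.
Both move, so f' = f · (v − v_o)/(v − v_s).
f' = 106.5 × (1450 − 10)/(1450 − 9.9) = 106.5 × 1440/1440.1 ≈ 106.5 kHz.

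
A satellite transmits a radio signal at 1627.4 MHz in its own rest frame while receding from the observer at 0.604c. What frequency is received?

808.6 MHz

Relativistic Doppler for frequency: f' = f₀ · √((1 − β)/(1 + β)).
f' = 1627.4 × √(0.3960/1.6040) = 1627.4 × 0.49687 ≈ 808.6 MHz.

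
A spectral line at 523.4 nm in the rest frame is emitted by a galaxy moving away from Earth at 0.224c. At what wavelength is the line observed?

657.3 nm

Relativistic Doppler for wavelength: λ' = λ₀ · √((1 + β)/(1 − β)).
λ' = 523.4 × √(1.2240/0.7760) = 523.4 × 1.25591 ≈ 657.3 nm.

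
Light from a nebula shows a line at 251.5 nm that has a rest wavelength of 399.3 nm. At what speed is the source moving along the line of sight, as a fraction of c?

0.432

λ'/λ₀ = 0.6299 < 1 (blueshift), so the source is approaching.
λ'/λ₀ = √((1 − β)/(1 + β)) for an approaching source ⇒ β = (1 − r²)/(1 + r²) with r = λ'/λ₀.
β = (1 − 0.3967)/(1 + 0.3967) ≈ 0.432.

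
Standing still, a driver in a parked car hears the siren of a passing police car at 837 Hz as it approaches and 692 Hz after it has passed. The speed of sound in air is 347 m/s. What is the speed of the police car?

f₁/f₂ = (v + v_s)/(v − v_s), so v_s = v · (f₁ − f₂)/(f₁ + f₂).
v_s = 347 × (837 − 692)/(837 + 692) = 347 × 145/1529 ≈ 33 m/s.

33 m/s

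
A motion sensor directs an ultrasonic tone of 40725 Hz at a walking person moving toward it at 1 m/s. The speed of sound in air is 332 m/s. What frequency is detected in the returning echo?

At the walking person (a moving observer), f₁ = f₀ · (v + u)/v = 40725 × 333/332 ≈ 40848 Hz.
The reflection then acts as a moving source: f₂ = f₁ · v/(v − u) ≈ 40971 Hz.

40971 Hz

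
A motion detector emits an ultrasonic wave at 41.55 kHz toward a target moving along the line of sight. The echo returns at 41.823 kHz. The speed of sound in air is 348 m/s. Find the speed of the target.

1.14 m/s

Double Doppler shift off a moving reflector: f₂ = f₀ · (v + u)/(v − u) (u > 0 toward emitter).
Rearranging, u = v · (f₂ − f₀)/(f₂ + f₀) = 348 × 0.273/83.373 ≈ 1.14 m/s.
So the target is moving at 1.14 m/s toward the emitter.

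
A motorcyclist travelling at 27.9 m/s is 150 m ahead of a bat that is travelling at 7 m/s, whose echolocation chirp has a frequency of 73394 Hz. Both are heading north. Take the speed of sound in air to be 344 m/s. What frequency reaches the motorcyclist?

The motorcyclist is ahead, so the bat is moving toward it while the motorcyclist is moving away from the bat.
Both move, so f' = f · (v − v_o)/(v − v_s).
f' = 73394 × (344 − 27.9)/(344 − 7) = 73394 × 316.1/337 ≈ 68842 Hz.

68842 Hz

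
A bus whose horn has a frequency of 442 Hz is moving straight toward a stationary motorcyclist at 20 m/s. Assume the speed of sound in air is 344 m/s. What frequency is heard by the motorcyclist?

469 Hz

Moving source, stationary observer: f' = f · v/(v − v_s) since the source is approaching.
f' = 442 × 344/(344 − 20) = 442 × 344/324 ≈ 469 Hz.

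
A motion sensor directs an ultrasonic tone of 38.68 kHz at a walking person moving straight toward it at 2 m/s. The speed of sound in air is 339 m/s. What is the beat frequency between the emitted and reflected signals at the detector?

459 Hz

At the walking person (a moving observer), f₁ = f₀ · (v + u)/v = 38.68 × 341/339 ≈ 38.908 kHz.
The reflection then acts as a moving source: f₂ = f₁ · v/(v − u) ≈ 39.139 kHz.
Beat frequency (with f₀ = 38680 Hz): |f₂ − f₀| = 2u·f₀/(v − u) = 2 × 2 × 38680/337 ≈ 459 Hz.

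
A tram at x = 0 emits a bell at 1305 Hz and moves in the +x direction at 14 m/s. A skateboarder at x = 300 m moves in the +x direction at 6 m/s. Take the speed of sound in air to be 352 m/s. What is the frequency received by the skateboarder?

1336 Hz

The observer lies on the +x side, so the source is heading toward the observer and the observer is heading away from the source.
Both move, so f' = f · (v − v_o)/(v − v_s).
f' = 1305 × (352 − 6)/(352 − 14) = 1305 × 346/338 ≈ 1336 Hz.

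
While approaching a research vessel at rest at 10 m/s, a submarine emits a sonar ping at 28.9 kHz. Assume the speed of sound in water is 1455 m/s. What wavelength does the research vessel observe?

Moving source, stationary observer: f' = f · v/(v − v_s) since the source is approaching.
f' = 28.9 × 1455/(1455 − 10) ≈ 29.1 kHz.
λ' = v/f' = 1455/29100 ≈ 5.0 cm.

5.0 cm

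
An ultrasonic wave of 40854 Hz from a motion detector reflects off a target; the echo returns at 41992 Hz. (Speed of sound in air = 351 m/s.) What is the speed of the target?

4.8 m/s

Double Doppler shift off a moving reflector: f₂ = f₀ · (v + u)/(v − u) (u > 0 toward emitter).
Rearranging, u = v · (f₂ − f₀)/(f₂ + f₀) = 351 × 1138/82846 ≈ 4.8 m/s.
So the target is moving at 4.8 m/s toward the emitter.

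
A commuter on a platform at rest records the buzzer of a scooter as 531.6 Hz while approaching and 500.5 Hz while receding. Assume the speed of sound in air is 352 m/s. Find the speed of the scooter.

f₁/f₂ = (v + v_s)/(v − v_s), so v_s = v · (f₁ − f₂)/(f₁ + f₂).
v_s = 352 × (531.6 − 500.5)/(531.6 + 500.5) = 352 × 31.1/1032.1 ≈ 10.6 m/s.

10.6 m/s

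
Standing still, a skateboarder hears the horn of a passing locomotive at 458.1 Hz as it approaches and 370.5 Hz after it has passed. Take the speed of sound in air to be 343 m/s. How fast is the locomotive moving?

f₁/f₂ = (v + v_s)/(v − v_s), so v_s = v · (f₁ − f₂)/(f₁ + f₂).
v_s = 343 × (458.1 − 370.5)/(458.1 + 370.5) = 343 × 87.6/828.6 ≈ 36 m/s.

36 m/s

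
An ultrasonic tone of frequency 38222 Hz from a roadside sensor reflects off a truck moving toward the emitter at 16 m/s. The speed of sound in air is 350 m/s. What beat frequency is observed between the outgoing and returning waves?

The truck first receives the wave as a moving observer: f₁ = f₀ · (v + u)/v = 38222 × (350 + 16)/350 ≈ 39969 Hz.
The reflection then acts as a moving source: f₂ = f₁ · v/(v − u) ≈ 41884 Hz.
Beat frequency: |f₂ − f₀| = 2u·f₀/(v − u) = 2 × 16 × 38222/334 ≈ 3662 Hz.

3662 Hz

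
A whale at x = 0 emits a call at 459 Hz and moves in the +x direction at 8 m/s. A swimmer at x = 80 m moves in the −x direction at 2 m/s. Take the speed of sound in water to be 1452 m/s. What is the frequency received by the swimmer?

462 Hz

The observer lies on the +x side, so the source is heading toward the observer and the observer is heading toward the source.
With source approaching and observer approaching, f' = f · (v + v_o)/(v − v_s).
f' = 459 × (1452 + 2)/(1452 − 8) = 459 × 1454/1444 ≈ 462 Hz.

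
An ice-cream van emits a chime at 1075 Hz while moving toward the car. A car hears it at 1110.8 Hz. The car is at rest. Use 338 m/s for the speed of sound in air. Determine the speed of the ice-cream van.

10.9 m/s

f' = f · v/(v − v_s) ⇒ v_s = v · |1 − f/f'|.
v_s = 338 × |1 − 1075/1110.8| = 338 × 0.03223 ≈ 10.9 m/s.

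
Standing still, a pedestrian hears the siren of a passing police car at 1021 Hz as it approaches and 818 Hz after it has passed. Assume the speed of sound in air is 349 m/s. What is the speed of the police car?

39 m/s

f₁/f₂ = (v + v_s)/(v − v_s), so v_s = v · (f₁ − f₂)/(f₁ + f₂).
v_s = 349 × (1021 − 818)/(1021 + 818) = 349 × 203/1839 ≈ 39 m/s.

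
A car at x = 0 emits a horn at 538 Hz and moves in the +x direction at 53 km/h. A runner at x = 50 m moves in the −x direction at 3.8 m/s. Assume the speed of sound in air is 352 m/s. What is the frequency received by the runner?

568 Hz

53 km/h = 14.72 m/s.
The observer lies on the +x side, so the source is heading toward the observer and the observer is heading toward the source.
With source approaching and observer approaching, f' = f · (v + v_o)/(v − v_s).
f' = 538 × (352 + 3.8)/(352 − 14.72) = 538 × 355.8/337.28 ≈ 568 Hz.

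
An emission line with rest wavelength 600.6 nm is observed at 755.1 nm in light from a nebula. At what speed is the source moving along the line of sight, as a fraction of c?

λ'/λ₀ = 1.2572 > 1 (redshift), so the source is receding.
λ'/λ₀ = √((1 + β)/(1 − β)) for a receding source ⇒ β = (r² − 1)/(r² + 1) with r = λ'/λ₀.
β = (1.5807 − 1)/(1.5807 + 1) ≈ 0.225.

0.225c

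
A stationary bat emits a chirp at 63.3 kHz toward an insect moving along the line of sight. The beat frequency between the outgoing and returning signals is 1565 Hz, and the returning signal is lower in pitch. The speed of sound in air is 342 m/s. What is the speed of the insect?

Double Doppler shift off a moving reflector: f₂ = f₀ · (v + u)/(v − u) (u > 0 toward emitter).
Returning signal is lower, so f₂ = f₀ − Δf = 63300 − 1565 = 61735 Hz.
Rearranging, u = v · (f₂ − f₀)/(f₂ + f₀) = 342 × -1565/125035 ≈ -4.3 m/s.
So the insect is moving at 4.3 m/s away from the emitter.

4.3 m/s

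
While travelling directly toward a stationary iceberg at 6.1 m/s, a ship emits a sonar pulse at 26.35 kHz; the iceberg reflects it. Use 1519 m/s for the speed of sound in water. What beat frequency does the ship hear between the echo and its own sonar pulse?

The iceberg receives the sound from a moving source: f₁ = f₀ · v/(v − v_e) = 26.35 × 1519/1512.9 ≈ 26.456 kHz.
On the return leg the ship is a moving observer: f₂ = f₁ · (v + v_e)/v = 26.456 × 1525.1/1519 ≈ 26.562 kHz.
Equivalently f₂ = f₀ · (v + v_e)/(v − v_e).
Beat against the emitted tone (with f₀ = 26350 Hz): |f₂ − f₀| = 2v_e·f₀/(v − v_e) = 2 × 6.1 × 26350/1512.9 ≈ 212 Hz.

212 Hz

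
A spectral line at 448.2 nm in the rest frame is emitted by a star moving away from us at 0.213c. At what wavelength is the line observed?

556.4 nm

Relativistic Doppler for wavelength: λ' = λ₀ · √((1 + β)/(1 − β)).
λ' = 448.2 × √(1.2130/0.7870) = 448.2 × 1.24149 ≈ 556.4 nm.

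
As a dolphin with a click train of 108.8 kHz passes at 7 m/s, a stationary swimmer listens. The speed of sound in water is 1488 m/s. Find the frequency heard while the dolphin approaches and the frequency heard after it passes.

Approaching: f₁ = f · v/(v − v_s) = 108.8 × 1488/1481 ≈ 109.3 kHz.
Receding: f₂ = f · v/(v + v_s) = 108.8 × 1488/1495 ≈ 108.3 kHz.

109.3 kHz approaching; 108.3 kHz receding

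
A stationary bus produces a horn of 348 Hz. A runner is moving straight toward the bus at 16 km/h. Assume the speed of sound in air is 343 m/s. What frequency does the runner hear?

353 Hz

16 km/h = 4.444 m/s.
Only the observer moves, toward the source, so f' = f · (v + v_o)/v.
f' = 348 × (343 + 4.444)/343 = 348 × 347.44/343 ≈ 353 Hz.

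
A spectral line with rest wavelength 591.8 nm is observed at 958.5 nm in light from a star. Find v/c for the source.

0.448c

λ'/λ₀ = 1.6196 > 1 (redshift), so the source is receding.
λ'/λ₀ = √((1 + β)/(1 − β)) for a receding source ⇒ β = (r² − 1)/(r² + 1) with r = λ'/λ₀.
β = (2.6232 − 1)/(2.6232 + 1) ≈ 0.448.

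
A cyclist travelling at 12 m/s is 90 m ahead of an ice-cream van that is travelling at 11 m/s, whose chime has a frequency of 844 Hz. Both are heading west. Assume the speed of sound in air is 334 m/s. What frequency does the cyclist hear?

The cyclist is ahead, so the ice-cream van is moving toward it while the cyclist is moving away from the ice-cream van.
Both move, so f' = f · (v − v_o)/(v − v_s).
f' = 844 × (334 − 12)/(334 − 11) = 844 × 322/323 ≈ 841 Hz.

841 Hz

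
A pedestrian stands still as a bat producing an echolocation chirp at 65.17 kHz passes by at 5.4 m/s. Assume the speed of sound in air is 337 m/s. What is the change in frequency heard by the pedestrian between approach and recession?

2.09 kHz

Approaching: f₁ = f · v/(v − v_s) = 65.17 × 337/331.6 ≈ 66.23 kHz.
Receding: f₂ = f · v/(v + v_s) = 65.17 × 337/342.4 ≈ 64.14 kHz.
Drop: f₁ − f₂ = 2f·v·v_s/(v² − v_s²) = 2 × 65.17 × 337 × 5.4/(337² − 5.4²) ≈ 2.09 kHz.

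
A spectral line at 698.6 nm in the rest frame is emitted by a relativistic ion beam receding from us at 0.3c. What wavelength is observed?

952.0 nm

Relativistic Doppler for wavelength: λ' = λ₀ · √((1 + β)/(1 − β)).
λ' = 698.6 × √(1.3000/0.7000) = 698.6 × 1.36277 ≈ 952.0 nm.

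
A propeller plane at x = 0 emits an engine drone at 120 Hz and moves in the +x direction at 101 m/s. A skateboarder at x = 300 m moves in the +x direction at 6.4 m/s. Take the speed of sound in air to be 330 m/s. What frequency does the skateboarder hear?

The observer lies on the +x side, so the source is heading toward the observer and the observer is heading away from the source.
With source approaching and observer receding, f' = f · (v − v_o)/(v − v_s).
f' = 120 × (330 − 6.4)/(330 − 101) = 120 × 323.6/229 ≈ 170 Hz.

170 Hz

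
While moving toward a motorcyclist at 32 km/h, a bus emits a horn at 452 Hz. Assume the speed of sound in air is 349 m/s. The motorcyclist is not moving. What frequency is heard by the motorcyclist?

32 km/h = 8.889 m/s.
Only the source moves, toward the listener, so f' = f · v/(v − v_s).
f' = 452 × 349/(349 − 8.889) = 452 × 349/340.1 ≈ 464 Hz.

464 Hz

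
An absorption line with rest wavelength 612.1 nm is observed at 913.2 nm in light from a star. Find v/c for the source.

0.380c

λ'/λ₀ = 1.4919 > 1 (redshift), so the source is receding.
λ'/λ₀ = √((1 + β)/(1 − β)) for a receding source ⇒ β = (r² − 1)/(r² + 1) with r = λ'/λ₀.
β = (2.2258 − 1)/(2.2258 + 1) ≈ 0.380.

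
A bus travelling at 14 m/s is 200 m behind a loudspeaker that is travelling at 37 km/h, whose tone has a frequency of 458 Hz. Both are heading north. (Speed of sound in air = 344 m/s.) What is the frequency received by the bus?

463 Hz

37 km/h = 10.28 m/s.
The bus is behind, so the loudspeaker is moving away from it while the bus is moving toward the loudspeaker.
Both move, so f' = f · (v + v_o)/(v + v_s).
f' = 458 × (344 + 14)/(344 + 10.28) = 458 × 358/354.28 ≈ 463 Hz.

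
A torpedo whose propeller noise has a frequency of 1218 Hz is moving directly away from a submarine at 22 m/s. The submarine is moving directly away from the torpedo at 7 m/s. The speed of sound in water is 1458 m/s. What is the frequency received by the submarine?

1194 Hz

With source receding and observer receding, f' = f · (v − v_o)/(v + v_s).
f' = 1218 × (1458 − 7)/(1458 + 22) = 1218 × 1451/1480 ≈ 1194 Hz.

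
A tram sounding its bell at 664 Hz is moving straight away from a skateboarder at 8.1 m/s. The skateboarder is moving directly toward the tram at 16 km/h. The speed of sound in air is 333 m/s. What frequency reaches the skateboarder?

16 km/h = 4.444 m/s.
With source receding and observer approaching, f' = f · (v + v_o)/(v + v_s).
f' = 664 × (333 + 4.444)/(333 + 8.1) = 664 × 337.44/341.1 ≈ 657 Hz.

657 Hz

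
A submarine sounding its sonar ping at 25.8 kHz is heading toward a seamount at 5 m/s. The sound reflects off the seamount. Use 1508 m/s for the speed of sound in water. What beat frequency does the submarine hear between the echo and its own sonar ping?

The seamount receives the sound from a moving source: f₁ = f₀ · v/(v − v_e) = 25.8 × 1508/1503 ≈ 25.8858 kHz.
On the return leg the submarine is a moving observer: f₂ = f₁ · (v + v_e)/v = 25.8858 × 1513/1508 ≈ 25.9717 kHz.
Equivalently f₂ = f₀ · (v + v_e)/(v − v_e).
Beat against the emitted tone (with f₀ = 25800 Hz): |f₂ − f₀| = 2v_e·f₀/(v − v_e) = 2 × 5 × 25800/1503 ≈ 172 Hz.

172 Hz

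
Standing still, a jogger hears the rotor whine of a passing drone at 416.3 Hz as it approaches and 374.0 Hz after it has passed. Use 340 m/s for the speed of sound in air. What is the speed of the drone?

18.2 m/s

f₁/f₂ = (v + v_s)/(v − v_s), so v_s = v · (f₁ − f₂)/(f₁ + f₂).
v_s = 340 × (416.3 − 374.0)/(416.3 + 374.0) = 340 × 42.3/790.3 ≈ 18.2 m/s.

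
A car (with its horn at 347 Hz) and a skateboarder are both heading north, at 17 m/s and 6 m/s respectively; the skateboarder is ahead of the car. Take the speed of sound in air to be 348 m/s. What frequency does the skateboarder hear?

The skateboarder is ahead, so the car is moving toward it while the skateboarder is moving away from the car.
Both move, so f' = f · (v − v_o)/(v − v_s).
f' = 347 × (348 − 6)/(348 − 17) = 347 × 342/331 ≈ 359 Hz.

359 Hz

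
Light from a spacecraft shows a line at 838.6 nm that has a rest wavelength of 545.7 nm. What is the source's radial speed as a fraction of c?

0.405

λ'/λ₀ = 1.5367 > 1 (redshift), so the source is receding.
λ'/λ₀ = √((1 + β)/(1 − β)) for a receding source ⇒ β = (r² − 1)/(r² + 1) with r = λ'/λ₀.
β = (2.3616 − 1)/(2.3616 + 1) ≈ 0.405.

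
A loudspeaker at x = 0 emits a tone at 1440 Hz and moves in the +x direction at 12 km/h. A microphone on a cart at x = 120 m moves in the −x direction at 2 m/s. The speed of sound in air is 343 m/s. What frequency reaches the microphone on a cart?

1463 Hz

12 km/h = 3.333 m/s.
The observer lies on the +x side, so the source is heading toward the observer and the observer is heading toward the source.
With source approaching and observer approaching, f' = f · (v + v_o)/(v − v_s).
f' = 1440 × (343 + 2)/(343 − 3.333) = 1440 × 345/339.67 ≈ 1463 Hz.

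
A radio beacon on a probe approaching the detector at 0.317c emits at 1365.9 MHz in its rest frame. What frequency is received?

1896.7 MHz

Relativistic Doppler for frequency: f' = f₀ · √((1 + β)/(1 − β)).
f' = 1365.9 × √(1.3170/0.6830) = 1365.9 × 1.38862 ≈ 1896.7 MHz.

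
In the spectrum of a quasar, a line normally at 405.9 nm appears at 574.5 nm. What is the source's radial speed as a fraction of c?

λ'/λ₀ = 1.4154 > 1 (redshift), so the source is receding.
λ'/λ₀ = √((1 + β)/(1 − β)) for a receding source ⇒ β = (r² − 1)/(r² + 1) with r = λ'/λ₀.
β = (2.0033 − 1)/(2.0033 + 1) ≈ 0.334.

0.334c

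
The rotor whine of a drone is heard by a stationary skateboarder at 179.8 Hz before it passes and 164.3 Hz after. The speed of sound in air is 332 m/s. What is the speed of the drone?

15.0 m/s

f₁/f₂ = (v + v_s)/(v − v_s), so v_s = v · (f₁ − f₂)/(f₁ + f₂).
v_s = 332 × (179.8 − 164.3)/(179.8 + 164.3) = 332 × 15.5/344.1 ≈ 15.0 m/s.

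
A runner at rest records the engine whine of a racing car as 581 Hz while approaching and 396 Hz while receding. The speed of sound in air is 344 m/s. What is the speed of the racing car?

f₁/f₂ = (v + v_s)/(v − v_s), so v_s = v · (f₁ − f₂)/(f₁ + f₂).
v_s = 344 × (581 − 396)/(581 + 396) = 344 × 185/977 ≈ 65 m/s.

65 m/s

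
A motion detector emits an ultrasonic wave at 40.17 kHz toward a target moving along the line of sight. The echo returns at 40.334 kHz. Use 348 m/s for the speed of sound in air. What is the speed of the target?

Double Doppler shift off a moving reflector: f₂ = f₀ · (v + u)/(v − u) (u > 0 toward emitter).
Rearranging, u = v · (f₂ − f₀)/(f₂ + f₀) = 348 × 0.164/80.504 ≈ 0.71 m/s.
So the target is moving at 0.71 m/s toward the emitter.

0.71 m/s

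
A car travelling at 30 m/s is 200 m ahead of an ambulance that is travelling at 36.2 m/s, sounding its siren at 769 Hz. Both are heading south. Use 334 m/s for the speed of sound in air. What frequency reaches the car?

The car is ahead, so the ambulance is moving toward it while the car is moving away from the ambulance.
Both move, so f' = f · (v − v_o)/(v − v_s).
f' = 769 × (334 − 30)/(334 − 36.2) = 769 × 304/297.8 ≈ 785 Hz.

785 Hz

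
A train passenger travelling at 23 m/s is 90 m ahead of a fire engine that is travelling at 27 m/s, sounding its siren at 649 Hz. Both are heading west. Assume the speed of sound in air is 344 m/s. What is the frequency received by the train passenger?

The train passenger is ahead, so the fire engine is moving toward it while the train passenger is moving away from the fire engine.
Both move, so f' = f · (v − v_o)/(v − v_s).
f' = 649 × (344 − 23)/(344 − 27) = 649 × 321/317 ≈ 657 Hz.

657 Hz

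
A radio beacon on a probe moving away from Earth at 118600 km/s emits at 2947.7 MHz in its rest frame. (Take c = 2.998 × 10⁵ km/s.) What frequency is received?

1939.8 MHz

β = v/c = 118600/299800 = 0.3956.
Relativistic Doppler for frequency: f' = f₀ · √((1 − β)/(1 + β)).
f' = 2947.7 × √(0.6044/1.3956) = 2947.7 × 0.65809 ≈ 1939.8 MHz.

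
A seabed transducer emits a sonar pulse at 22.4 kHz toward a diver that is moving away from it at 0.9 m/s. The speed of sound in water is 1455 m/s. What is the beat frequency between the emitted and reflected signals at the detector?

27.7 Hz

At the diver (a moving observer), f₁ = f₀ · (v − u)/v = 22.4 × 1454.1/1455 ≈ 22.3861 kHz.
The reflection then acts as a moving source: f₂ = f₁ · v/(v + u) ≈ 22.3723 kHz.
Equivalently f₂ = f₀ · (v − u)/(v + u).
Beat frequency (with f₀ = 22400 Hz): |f₂ − f₀| = 2u·f₀/(v + u) = 2 × 0.9 × 22400/1455.9 ≈ 27.7 Hz.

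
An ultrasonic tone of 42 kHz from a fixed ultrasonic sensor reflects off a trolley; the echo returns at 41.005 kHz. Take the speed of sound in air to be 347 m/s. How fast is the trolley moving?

Double Doppler shift off a moving reflector: f₂ = f₀ · (v + u)/(v − u) (u > 0 toward emitter).
Rearranging, u = v · (f₂ − f₀)/(f₂ + f₀) = 347 × -0.995/83.005 ≈ -4.2 m/s.
So the trolley is moving at 4.2 m/s away from the emitter.

4.2 m/s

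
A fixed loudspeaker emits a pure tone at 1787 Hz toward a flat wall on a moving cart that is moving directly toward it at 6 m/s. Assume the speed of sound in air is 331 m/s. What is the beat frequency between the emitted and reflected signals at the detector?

At the flat wall on a moving cart (a moving observer), f₁ = f₀ · (v + u)/v = 1787 × 337/331 ≈ 1819.4 Hz.
The reflection then acts as a moving source: f₂ = f₁ · v/(v − u) ≈ 1853.0 Hz.
Beat frequency: |f₂ − f₀| = 2u·f₀/(v − u) = 2 × 6 × 1787/325 ≈ 66 Hz.

66 Hz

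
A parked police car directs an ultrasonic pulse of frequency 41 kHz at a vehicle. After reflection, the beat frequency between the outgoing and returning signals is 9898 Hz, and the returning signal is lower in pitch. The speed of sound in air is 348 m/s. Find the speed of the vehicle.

48 m/s

Double Doppler shift off a moving reflector: f₂ = f₀ · (v + u)/(v − u) (u > 0 toward emitter).
Returning signal is lower, so f₂ = f₀ − Δf = 41000 − 9898 = 31102 Hz.
Rearranging, u = v · (f₂ − f₀)/(f₂ + f₀) = 348 × -9898/72102 ≈ -48 m/s.
So the vehicle is moving at 48 m/s away from the emitter.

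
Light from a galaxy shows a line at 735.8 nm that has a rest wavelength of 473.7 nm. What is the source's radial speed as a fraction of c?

0.414c

λ'/λ₀ = 1.5533 > 1 (redshift), so the source is receding.
λ'/λ₀ = √((1 + β)/(1 − β)) for a receding source ⇒ β = (r² − 1)/(r² + 1) with r = λ'/λ₀.
β = (2.4128 − 1)/(2.4128 + 1) ≈ 0.414.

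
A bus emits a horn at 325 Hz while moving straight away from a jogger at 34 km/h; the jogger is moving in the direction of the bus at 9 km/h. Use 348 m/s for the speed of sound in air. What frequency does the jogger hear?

34 km/h = 9.444 m/s; 9 km/h = 2.5 m/s.
General Doppler shift: f' = f · (v + v_o)/(v + v_s).
f' = 325 × (348 + 2.5)/(348 + 9.444) = 325 × 350.5/357.44 ≈ 319 Hz.

319 Hz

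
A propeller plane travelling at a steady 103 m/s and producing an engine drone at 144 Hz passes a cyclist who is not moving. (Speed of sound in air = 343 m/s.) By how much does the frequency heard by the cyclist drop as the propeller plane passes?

Approaching: f₁ = f · v/(v − v_s) = 144 × 343/240 ≈ 205.8 Hz.
Receding: f₂ = f · v/(v + v_s) = 144 × 343/446 ≈ 110.7 Hz.
Drop: f₁ − f₂ = 2f·v·v_s/(v² − v_s²) = 2 × 144 × 343 × 103/(343² − 103²) ≈ 95.1 Hz.

95.1 Hz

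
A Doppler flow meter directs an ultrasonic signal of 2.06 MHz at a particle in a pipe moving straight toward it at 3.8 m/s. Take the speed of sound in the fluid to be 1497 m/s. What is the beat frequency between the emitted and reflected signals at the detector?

10485 Hz

At the particle in a pipe (a moving observer), f₁ = f₀ · (v + u)/v = 2.06 × 1500.8/1497 ≈ 2.06523 MHz.
The reflection then acts as a moving source: f₂ = f₁ · v/(v − u) ≈ 2.07048 MHz.
Equivalently f₂ = f₀ · (v + u)/(v − u).
Beat frequency (with f₀ = 2060000 Hz): |f₂ − f₀| = 2u·f₀/(v − u) = 2 × 3.8 × 2060000/1493.2 ≈ 10485 Hz.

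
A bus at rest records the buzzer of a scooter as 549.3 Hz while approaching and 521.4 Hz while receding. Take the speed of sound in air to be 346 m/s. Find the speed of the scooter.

9.0 m/s

f₁/f₂ = (v + v_s)/(v − v_s), so v_s = v · (f₁ − f₂)/(f₁ + f₂).
v_s = 346 × (549.3 − 521.4)/(549.3 + 521.4) = 346 × 27.9/1070.7 ≈ 9.0 m/s.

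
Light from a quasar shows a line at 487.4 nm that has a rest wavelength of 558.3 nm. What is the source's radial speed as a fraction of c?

λ'/λ₀ = 0.8730 < 1 (blueshift), so the source is approaching.
λ'/λ₀ = √((1 − β)/(1 + β)) for an approaching source ⇒ β = (1 − r²)/(1 + r²) with r = λ'/λ₀.
β = (1 − 0.7621)/(1 + 0.7621) ≈ 0.135.

0.135c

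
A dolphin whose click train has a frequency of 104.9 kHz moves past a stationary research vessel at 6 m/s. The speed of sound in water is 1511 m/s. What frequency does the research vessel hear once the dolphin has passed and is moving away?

Receding: f₂ = f · v/(v + v_s) = 104.9 × 1511/1517 ≈ 104.5 kHz.

104.5 kHz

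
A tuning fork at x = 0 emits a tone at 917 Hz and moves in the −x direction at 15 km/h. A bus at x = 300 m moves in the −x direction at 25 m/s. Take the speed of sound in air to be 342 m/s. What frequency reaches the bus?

15 km/h = 4.167 m/s.
The observer lies on the +x side, so the source is heading away from the observer and the observer is heading toward the source.
With source receding and observer approaching, f' = f · (v + v_o)/(v + v_s).
f' = 917 × (342 + 25)/(342 + 4.167) = 917 × 367/346.17 ≈ 972 Hz.

972 Hz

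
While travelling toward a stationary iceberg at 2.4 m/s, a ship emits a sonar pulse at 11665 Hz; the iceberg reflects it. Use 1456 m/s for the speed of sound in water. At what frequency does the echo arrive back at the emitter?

11704 Hz

The iceberg receives the sound from a moving source: f₁ = f₀ · v/(v − v_e) = 11665 × 1456/1453.6 ≈ 11684 Hz.
On the return leg the ship is a moving observer: f₂ = f₁ · (v + v_e)/v = 11684 × 1458.4/1456 ≈ 11704 Hz.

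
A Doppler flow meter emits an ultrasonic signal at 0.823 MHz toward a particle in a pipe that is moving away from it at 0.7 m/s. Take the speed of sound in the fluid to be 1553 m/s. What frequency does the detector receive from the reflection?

0.8223 MHz

The particle in a pipe first receives the wave as a moving observer: f₁ = f₀ · (v − u)/v = 0.823 × (1553 − 0.7)/1553 ≈ 0.8226 MHz.
The reflection then acts as a moving source: f₂ = f₁ · v/(v + u) ≈ 0.8223 MHz.
Equivalently f₂ = f₀ · (v − u)/(v + u).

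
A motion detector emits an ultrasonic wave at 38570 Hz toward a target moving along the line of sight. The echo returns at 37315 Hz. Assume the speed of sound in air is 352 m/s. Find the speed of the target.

5.8 m/s

Double Doppler shift off a moving reflector: f₂ = f₀ · (v + u)/(v − u) (u > 0 toward emitter).
Rearranging, u = v · (f₂ − f₀)/(f₂ + f₀) = 352 × -1255/75885 ≈ -5.8 m/s.
So the target is moving at 5.8 m/s away from the emitter.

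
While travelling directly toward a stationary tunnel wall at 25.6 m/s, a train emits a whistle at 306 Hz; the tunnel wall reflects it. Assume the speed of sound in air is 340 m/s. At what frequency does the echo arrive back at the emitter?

356 Hz

The tunnel wall receives the sound from a moving source: f₁ = f₀ · v/(v − v_e) = 306 × 340/314.4 ≈ 331 Hz.
On the return leg the train is a moving observer: f₂ = f₁ · (v + v_e)/v = 331 × 365.6/340 ≈ 356 Hz.
Equivalently f₂ = f₀ · (v + v_e)/(v − v_e).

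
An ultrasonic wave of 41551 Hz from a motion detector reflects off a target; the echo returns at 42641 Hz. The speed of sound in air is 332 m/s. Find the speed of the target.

4.3 m/s

Double Doppler shift off a moving reflector: f₂ = f₀ · (v + u)/(v − u) (u > 0 toward emitter).
Rearranging, u = v · (f₂ − f₀)/(f₂ + f₀) = 332 × 1090/84192 ≈ 4.3 m/s.
So the target is moving at 4.3 m/s toward the emitter.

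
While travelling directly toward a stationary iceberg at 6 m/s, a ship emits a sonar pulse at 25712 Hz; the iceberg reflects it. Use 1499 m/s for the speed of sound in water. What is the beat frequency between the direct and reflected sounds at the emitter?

The iceberg receives the sound from a moving source: f₁ = f₀ · v/(v − v_e) = 25712 × 1499/1493 ≈ 25815 Hz.
On the return leg the ship is a moving observer: f₂ = f₁ · (v + v_e)/v = 25815 × 1505/1499 ≈ 25919 Hz.
Beat against the emitted tone: |f₂ − f₀| = 2v_e·f₀/(v − v_e) = 2 × 6 × 25712/1493 ≈ 207 Hz.

207 Hz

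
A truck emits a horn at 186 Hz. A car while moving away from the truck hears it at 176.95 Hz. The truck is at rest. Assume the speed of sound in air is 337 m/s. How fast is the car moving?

16.4 m/s

f' = f · (v − v_o)/v ⇒ v_o = v · |f'/f − 1|.
v_o = 337 × |176.95/186 − 1| = 337 × 0.04866 ≈ 16.4 m/s.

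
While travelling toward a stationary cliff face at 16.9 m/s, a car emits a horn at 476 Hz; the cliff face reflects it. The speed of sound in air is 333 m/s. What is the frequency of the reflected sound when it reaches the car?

527 Hz

The cliff face receives the sound from a moving source: f₁ = f₀ · v/(v − v_e) = 476 × 333/316.1 ≈ 501 Hz.
On the return leg the car is a moving observer: f₂ = f₁ · (v + v_e)/v = 501 × 349.9/333 ≈ 527 Hz.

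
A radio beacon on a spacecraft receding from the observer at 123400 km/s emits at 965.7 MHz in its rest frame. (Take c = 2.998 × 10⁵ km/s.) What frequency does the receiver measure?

623.5 MHz

β = v/c = 123400/299800 = 0.4116.
Relativistic Doppler for frequency: f' = f₀ · √((1 − β)/(1 + β)).
f' = 965.7 × √(0.5884/1.4116) = 965.7 × 0.64562 ≈ 623.5 MHz.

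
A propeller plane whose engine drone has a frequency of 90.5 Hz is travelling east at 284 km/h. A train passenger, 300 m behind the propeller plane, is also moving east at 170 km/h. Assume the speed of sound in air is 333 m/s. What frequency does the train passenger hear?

84 Hz

284 km/h = 78.89 m/s; 170 km/h = 47.22 m/s.
The train passenger is behind, so the propeller plane is moving away from it while the train passenger is moving toward the propeller plane.
Both move, so f' = f · (v + v_o)/(v + v_s).
f' = 90.5 × (333 + 47.22)/(333 + 78.89) = 90.5 × 380.22/411.89 ≈ 84 Hz.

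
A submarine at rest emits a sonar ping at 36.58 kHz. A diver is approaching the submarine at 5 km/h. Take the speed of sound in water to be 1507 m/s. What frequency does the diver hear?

5 km/h = 1.389 m/s.
Moving observer, stationary source: f' = f · (v + v_o)/v.
f' = 36.58 × (1507 + 1.389)/1507 = 36.58 × 1508.4/1507 ≈ 36.6 kHz.

36.6 kHz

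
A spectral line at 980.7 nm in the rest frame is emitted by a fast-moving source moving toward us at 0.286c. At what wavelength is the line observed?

Relativistic Doppler for wavelength: λ' = λ₀ · √((1 − β)/(1 + β)).
λ' = 980.7 × √(0.7140/1.2860) = 980.7 × 0.74512 ≈ 730.7 nm.

730.7 nm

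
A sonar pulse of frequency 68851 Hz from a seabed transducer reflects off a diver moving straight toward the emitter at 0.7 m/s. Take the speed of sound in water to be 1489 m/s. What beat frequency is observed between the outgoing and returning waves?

The diver first receives the wave as a moving observer: f₁ = f₀ · (v + u)/v = 68851 × (1489 + 0.7)/1489 ≈ 68883.4 Hz.
The reflection then acts as a moving source: f₂ = f₁ · v/(v − u) ≈ 68915.8 Hz.
Equivalently f₂ = f₀ · (v + u)/(v − u).
Beat frequency: |f₂ − f₀| = 2u·f₀/(v − u) = 2 × 0.7 × 68851/1488.3 ≈ 65 Hz.

65 Hz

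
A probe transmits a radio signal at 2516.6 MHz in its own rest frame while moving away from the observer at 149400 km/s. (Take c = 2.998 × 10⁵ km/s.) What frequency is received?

1456.2 MHz

β = v/c = 149400/299800 = 0.4983.
Relativistic Doppler for frequency: f' = f₀ · √((1 − β)/(1 + β)).
f' = 2516.6 × √(0.5017/1.4983) = 2516.6 × 0.57863 ≈ 1456.2 MHz.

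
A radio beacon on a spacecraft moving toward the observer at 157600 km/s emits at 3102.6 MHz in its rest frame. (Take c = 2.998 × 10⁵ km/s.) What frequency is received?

β = v/c = 157600/299800 = 0.5257.
Relativistic Doppler for frequency: f' = f₀ · √((1 + β)/(1 − β)).
f' = 3102.6 × √(1.5257/0.4743) = 3102.6 × 1.79349 ≈ 5564.5 MHz.

5564.5 MHz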